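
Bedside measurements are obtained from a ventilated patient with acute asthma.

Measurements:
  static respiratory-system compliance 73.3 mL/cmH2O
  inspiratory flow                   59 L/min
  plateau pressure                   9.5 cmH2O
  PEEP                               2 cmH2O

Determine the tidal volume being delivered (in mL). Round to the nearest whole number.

Vt = Cstat × (Pplat − PEEP) = 73.3 × (9.5 − 2) = 73.3 × 7.5 = 549.75 mL.

550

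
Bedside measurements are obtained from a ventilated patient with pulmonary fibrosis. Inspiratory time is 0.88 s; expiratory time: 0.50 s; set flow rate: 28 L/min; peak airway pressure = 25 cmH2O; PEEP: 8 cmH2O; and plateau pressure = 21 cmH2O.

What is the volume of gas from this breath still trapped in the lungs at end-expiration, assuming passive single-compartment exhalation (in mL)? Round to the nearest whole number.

65

Flow: 28 L/min ÷ 60 = 0.4667 L/s.
Vt = flow × Ti = 0.4667 L/s × 0.88 s × 1000 mL/L = 410.7 mL.
R = (PIP − Pplat)/V̇ = (25 − 21) / 0.4667 = 4.0/0.4667 = 8.571 cmH2O·s/L.
C = Vt/(Pplat − PEEP) = 410.7 / (21 − 8) = 410.7/13.0 = 31.592 mL/cmH2O.
τ = R × C = 8.571 × 0.03159 L/cmH2O = 0.2708 s.
Fraction remaining = e^(−Te/τ) = e^(−0.50/0.2708) = 0.1578.
Trapped volume = 410.7 × 0.1578 = 64.808 mL.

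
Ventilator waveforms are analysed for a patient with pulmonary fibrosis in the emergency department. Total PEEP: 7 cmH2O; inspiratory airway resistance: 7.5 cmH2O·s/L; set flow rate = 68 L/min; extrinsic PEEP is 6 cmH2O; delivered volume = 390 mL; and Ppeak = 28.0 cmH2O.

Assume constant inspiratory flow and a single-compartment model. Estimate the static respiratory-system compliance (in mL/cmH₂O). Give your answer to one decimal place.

Flow: 68 L/min ÷ 60 = 1.1333 L/s.
Total PEEP = 7 cmH2O (set 6 + intrinsic 1); this is the baseline alveolar pressure.
Equation of motion (constant flow): PIP = Vt/C + R·V̇ + PEEP.
Vt/C = PIP − R·V̇ − PEEP = 28.0 − 7.5×1.1333 − 7 = 28.0 − 8.5 − 7 = 12.5 cmH2O.
C = Vt / 12.5 = 390 / 12.5 = 31.2 mL/cmH2O.

31.2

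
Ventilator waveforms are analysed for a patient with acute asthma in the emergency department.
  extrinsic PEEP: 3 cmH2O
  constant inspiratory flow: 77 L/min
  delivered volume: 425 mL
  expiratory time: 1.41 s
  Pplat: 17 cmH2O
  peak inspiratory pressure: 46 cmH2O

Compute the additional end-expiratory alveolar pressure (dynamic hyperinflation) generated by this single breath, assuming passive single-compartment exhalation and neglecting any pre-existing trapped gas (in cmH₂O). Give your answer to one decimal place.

1.8

Flow: 77 L/min ÷ 60 = 1.2833 L/s.
R = (PIP − Pplat)/V̇ = (46 − 17) / 1.2833 = 29.0/1.2833 = 22.598 cmH2O·s/L.
C = Vt/(Pplat − PEEP) = 425.0 / (17 − 3) = 425.0/14.0 = 30.357 mL/cmH2O.
τ = R × C = 22.598 × 0.03036 L/cmH2O = 0.6861 s.
Fraction remaining = e^(−Te/τ) = e^(−1.41/0.6861) = 0.1281; trapped volume = 425.0 × 0.1281 = 54.443 mL.
Additional alveolar pressure from trapping ≈ V_trapped / C = 54.443 / 30.357 = 1.793 cmH2O.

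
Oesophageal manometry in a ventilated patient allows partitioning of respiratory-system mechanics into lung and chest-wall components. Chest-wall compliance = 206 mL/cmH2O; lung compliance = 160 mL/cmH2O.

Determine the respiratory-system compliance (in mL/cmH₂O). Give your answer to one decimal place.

90.1

Lung and chest wall are elastances in series: 1/Crs = 1/CL + 1/Ccw.
1/Crs = 1/160 + 1/206 = 0.0111.
Crs = 90.09 mL/cmH2O.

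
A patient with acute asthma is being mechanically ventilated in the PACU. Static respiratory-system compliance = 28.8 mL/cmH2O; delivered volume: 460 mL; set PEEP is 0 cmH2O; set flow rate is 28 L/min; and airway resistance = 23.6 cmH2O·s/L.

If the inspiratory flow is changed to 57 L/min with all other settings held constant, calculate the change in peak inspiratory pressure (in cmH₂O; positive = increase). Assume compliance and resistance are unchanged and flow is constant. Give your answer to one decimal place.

11.4

Flow: 28 L/min ÷ 60 = 0.4667 L/s.
New flow: 57 L/min ÷ 60 = 0.95 L/s.
PIP = Vt/C + R·V̇ + PEEP (constant-flow equation of motion).
Only the resistive term changes: ΔPIP = R × ΔV̇ = 23.6 × (0.95 − 0.4667) = 23.6 × 0.4833 = 11.406 cmH2O.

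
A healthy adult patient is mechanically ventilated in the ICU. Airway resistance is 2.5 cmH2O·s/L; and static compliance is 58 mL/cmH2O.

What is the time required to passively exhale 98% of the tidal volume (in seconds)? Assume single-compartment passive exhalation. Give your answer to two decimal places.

τ = R × C = 2.5 × 58 mL/cmH2O = 2.5 × 0.058 L/cmH2O = 0.145 s.
Exhaled fraction f = 1 − e^(−t/τ) → t = −τ·ln(1 − f) = −0.145·ln(0.02) = 0.5672 s.

0.57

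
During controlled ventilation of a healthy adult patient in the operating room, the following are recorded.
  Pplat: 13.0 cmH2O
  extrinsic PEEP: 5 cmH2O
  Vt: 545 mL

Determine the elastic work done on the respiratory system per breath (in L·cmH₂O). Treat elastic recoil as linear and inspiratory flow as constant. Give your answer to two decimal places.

Elastic work ≈ ½ × (Pplat − PEEP) × Vt = 0.5 × (13.0 − 5) × 0.545 L = 0.5 × 8.0 × 0.545 = 2.18 L·cmH2O.

2.18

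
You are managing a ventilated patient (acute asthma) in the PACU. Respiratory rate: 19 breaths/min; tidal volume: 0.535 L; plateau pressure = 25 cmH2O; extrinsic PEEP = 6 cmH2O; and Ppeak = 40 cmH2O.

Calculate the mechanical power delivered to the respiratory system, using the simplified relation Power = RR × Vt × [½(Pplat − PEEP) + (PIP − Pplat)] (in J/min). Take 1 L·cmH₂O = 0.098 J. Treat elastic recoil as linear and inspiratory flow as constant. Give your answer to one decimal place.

Per-breath work = Vt × [½(Pplat−PEEP) + (PIP−Pplat)] = 0.535 × [0.5×19.0 + 15.0] = 0.535 × 24.5 = 13.108 L·cmH2O.
Power = 19 × 13.108 = 249.05 L·cmH2O/min.
× 0.098 J/(L·cmH2O) → 24.407 J/min.

24.4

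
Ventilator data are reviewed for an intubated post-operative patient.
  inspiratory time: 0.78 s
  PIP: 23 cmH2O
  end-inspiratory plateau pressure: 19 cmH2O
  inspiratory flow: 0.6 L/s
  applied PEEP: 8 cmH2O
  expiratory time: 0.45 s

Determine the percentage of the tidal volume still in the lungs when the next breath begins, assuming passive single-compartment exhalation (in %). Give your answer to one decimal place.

20.5

Vt = flow × Ti = 0.6 L/s × 0.78 s × 1000 mL/L = 468.0 mL.
R = (PIP − Pplat)/V̇ = (23 − 19) / 0.6 = 4.0/0.6 = 6.667 cmH2O·s/L.
C = Vt/(Pplat − PEEP) = 468.0 / (19 − 8) = 468.0/11.0 = 42.545 mL/cmH2O.
τ = R × C = 6.667 × 0.04255 L/cmH2O = 0.2837 s.
Fraction remaining at end-expiration = e^(−Te/τ) = e^(−0.45/0.2837) = 0.2047 → 20.47%.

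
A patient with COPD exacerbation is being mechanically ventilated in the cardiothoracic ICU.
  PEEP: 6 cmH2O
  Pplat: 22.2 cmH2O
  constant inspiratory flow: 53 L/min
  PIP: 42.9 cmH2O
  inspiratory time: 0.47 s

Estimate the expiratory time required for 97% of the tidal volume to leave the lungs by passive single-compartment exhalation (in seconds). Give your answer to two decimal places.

2.11

Flow: 53 L/min ÷ 60 = 0.8833 L/s.
Vt = flow × Ti = 0.8833 L/s × 0.47 s × 1000 mL/L = 415.15 mL.
R = (PIP − Pplat)/V̇ = (42.9 − 22.2) / 0.8833 = 20.7/0.8833 = 23.435 cmH2O·s/L.
C = Vt/(Pplat − PEEP) = 415.15 / (22.2 − 6) = 415.15/16.2 = 25.627 mL/cmH2O.
τ = R × C = 23.435 × 0.02563 L/cmH2O = 0.6006 s.
t = −τ·ln(1 − 0.97) = −0.6006·ln(0.03) = 2.106 s.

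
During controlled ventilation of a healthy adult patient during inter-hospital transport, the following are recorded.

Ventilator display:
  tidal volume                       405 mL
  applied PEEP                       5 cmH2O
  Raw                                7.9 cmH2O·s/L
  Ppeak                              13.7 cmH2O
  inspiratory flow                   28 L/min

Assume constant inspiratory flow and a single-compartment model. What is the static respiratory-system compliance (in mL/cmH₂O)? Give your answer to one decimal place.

80.8

Flow: 28 L/min ÷ 60 = 0.4667 L/s.
Equation of motion (constant flow): PIP = Vt/C + R·V̇ + PEEP.
Vt/C = PIP − R·V̇ − PEEP = 13.7 − 7.9×0.4667 − 5 = 13.7 − 3.687 − 5 = 5.013 cmH2O.
C = Vt / 5.013 = 405 / 5.013 = 80.79 mL/cmH2O.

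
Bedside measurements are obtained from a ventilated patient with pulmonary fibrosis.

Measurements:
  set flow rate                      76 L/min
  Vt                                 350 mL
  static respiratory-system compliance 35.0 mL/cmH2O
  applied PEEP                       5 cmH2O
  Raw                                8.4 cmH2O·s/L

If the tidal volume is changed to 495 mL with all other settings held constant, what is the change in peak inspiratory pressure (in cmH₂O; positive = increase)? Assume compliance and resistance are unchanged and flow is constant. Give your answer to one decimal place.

PIP = Vt/C + R·V̇ + PEEP (constant-flow equation of motion).
Only the elastic term changes: ΔPIP = ΔVt / C = (495 − 350) / 35.0 = 4.143 cmH2O.

4.1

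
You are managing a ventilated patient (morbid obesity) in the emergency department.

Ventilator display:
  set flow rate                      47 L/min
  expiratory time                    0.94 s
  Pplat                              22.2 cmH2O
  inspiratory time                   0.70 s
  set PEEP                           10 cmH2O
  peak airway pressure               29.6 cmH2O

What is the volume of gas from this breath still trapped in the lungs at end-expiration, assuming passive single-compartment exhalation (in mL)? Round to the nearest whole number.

60

Flow: 47 L/min ÷ 60 = 0.7833 L/s.
Vt = flow × Ti = 0.7833 L/s × 0.70 s × 1000 mL/L = 548.31 mL.
R = (PIP − Pplat)/V̇ = (29.6 − 22.2) / 0.7833 = 7.4/0.7833 = 9.447 cmH2O·s/L.
C = Vt/(Pplat − PEEP) = 548.31 / (22.2 − 10) = 548.31/12.2 = 44.943 mL/cmH2O.
τ = R × C = 9.447 × 0.04494 L/cmH2O = 0.4245 s.
Fraction remaining = e^(−Te/τ) = e^(−0.94/0.4245) = 0.1092.
Trapped volume = 548.31 × 0.1092 = 59.875 mL.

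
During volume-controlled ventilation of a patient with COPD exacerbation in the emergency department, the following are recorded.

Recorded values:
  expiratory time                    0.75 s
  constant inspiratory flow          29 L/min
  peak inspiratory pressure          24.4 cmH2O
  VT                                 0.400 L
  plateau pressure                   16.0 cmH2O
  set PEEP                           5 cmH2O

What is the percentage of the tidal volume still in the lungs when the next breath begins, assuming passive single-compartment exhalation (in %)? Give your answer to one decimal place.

30.5

Flow: 29 L/min ÷ 60 = 0.4833 L/s.
R = (PIP − Pplat)/V̇ = (24.4 − 16.0) / 0.4833 = 8.4/0.4833 = 17.381 cmH2O·s/L.
C = Vt/(Pplat − PEEP) = 400.0 / (16.0 − 5) = 400.0/11.0 = 36.364 mL/cmH2O.
τ = R × C = 17.381 × 0.03636 L/cmH2O = 0.632 s.
Fraction remaining at end-expiration = e^(−Te/τ) = e^(−0.75/0.632) = 0.3052 → 30.52%.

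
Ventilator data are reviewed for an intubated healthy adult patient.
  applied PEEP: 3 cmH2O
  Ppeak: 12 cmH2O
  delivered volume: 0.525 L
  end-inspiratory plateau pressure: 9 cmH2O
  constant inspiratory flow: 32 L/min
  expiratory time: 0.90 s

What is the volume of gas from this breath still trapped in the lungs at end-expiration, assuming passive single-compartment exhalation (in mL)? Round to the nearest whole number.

84

Flow: 32 L/min ÷ 60 = 0.5333 L/s.
R = (PIP − Pplat)/V̇ = (12 − 9) / 0.5333 = 3.0/0.5333 = 5.625 cmH2O·s/L.
C = Vt/(Pplat − PEEP) = 525.0 / (9 − 3) = 525.0/6.0 = 87.5 mL/cmH2O.
τ = R × C = 5.625 × 0.0875 L/cmH2O = 0.4922 s.
Fraction remaining = e^(−Te/τ) = e^(−0.90/0.4922) = 0.1607.
Trapped volume = 525.0 × 0.1607 = 84.368 mL.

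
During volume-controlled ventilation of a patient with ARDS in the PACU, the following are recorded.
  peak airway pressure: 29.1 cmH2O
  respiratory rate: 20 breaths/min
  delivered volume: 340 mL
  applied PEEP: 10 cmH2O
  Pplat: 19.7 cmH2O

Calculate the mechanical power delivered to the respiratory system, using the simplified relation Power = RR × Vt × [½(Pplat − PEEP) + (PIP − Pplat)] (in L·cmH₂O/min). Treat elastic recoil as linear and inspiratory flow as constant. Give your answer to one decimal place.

96.9

Per-breath work = Vt × [½(Pplat−PEEP) + (PIP−Pplat)] = 0.340 × [0.5×9.7 + 9.4] = 0.340 × 14.25 = 4.845 L·cmH2O.
Power = 20 × 4.845 = 96.9 L·cmH2O/min.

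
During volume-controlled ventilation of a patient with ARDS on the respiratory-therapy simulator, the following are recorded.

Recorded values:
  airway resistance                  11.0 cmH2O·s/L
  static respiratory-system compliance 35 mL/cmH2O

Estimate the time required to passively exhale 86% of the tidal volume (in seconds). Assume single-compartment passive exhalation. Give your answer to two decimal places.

τ = R × C = 11.0 × 35 mL/cmH2O = 11.0 × 0.035 L/cmH2O = 0.385 s.
Exhaled fraction f = 1 − e^(−t/τ) → t = −τ·ln(1 − f) = −0.385·ln(0.14) = 0.757 s.

0.76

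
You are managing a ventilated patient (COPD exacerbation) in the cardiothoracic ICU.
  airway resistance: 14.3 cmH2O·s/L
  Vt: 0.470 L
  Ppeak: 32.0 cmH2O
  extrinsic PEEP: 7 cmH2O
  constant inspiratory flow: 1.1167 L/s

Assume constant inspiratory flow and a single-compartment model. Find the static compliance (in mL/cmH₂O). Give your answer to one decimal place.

52.0

Equation of motion (constant flow): PIP = Vt/C + R·V̇ + PEEP.
Vt/C = PIP − R·V̇ − PEEP = 32.0 − 14.3×1.1167 − 7 = 32.0 − 15.969 − 7 = 9.031 cmH2O.
C = Vt / 9.031 = 470 / 9.031 = 52.043 mL/cmH2O.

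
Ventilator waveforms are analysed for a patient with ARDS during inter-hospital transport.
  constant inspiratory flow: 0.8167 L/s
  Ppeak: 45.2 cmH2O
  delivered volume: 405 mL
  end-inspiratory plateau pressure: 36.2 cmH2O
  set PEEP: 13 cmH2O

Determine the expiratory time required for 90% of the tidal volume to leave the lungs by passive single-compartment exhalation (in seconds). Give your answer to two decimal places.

R = (PIP − Pplat)/V̇ = (45.2 − 36.2) / 0.8167 = 9.0/0.8167 = 11.02 cmH2O·s/L.
C = Vt/(Pplat − PEEP) = 405.0 / (36.2 − 13) = 405.0/23.2 = 17.457 mL/cmH2O.
τ = R × C = 11.02 × 0.01746 L/cmH2O = 0.1924 s.
t = −τ·ln(1 − 0.90) = −0.1924·ln(0.1) = 0.443 s.

0.44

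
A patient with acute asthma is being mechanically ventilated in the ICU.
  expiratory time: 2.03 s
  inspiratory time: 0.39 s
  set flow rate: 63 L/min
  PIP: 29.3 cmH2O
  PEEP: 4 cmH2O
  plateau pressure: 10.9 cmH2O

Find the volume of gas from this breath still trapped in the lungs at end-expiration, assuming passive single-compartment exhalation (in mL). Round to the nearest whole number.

58

Flow: 63 L/min ÷ 60 = 1.05 L/s.
Vt = flow × Ti = 1.05 L/s × 0.39 s × 1000 mL/L = 409.5 mL.
R = (PIP − Pplat)/V̇ = (29.3 − 10.9) / 1.05 = 18.4/1.05 = 17.524 cmH2O·s/L.
C = Vt/(Pplat − PEEP) = 409.5 / (10.9 − 4) = 409.5/6.9 = 59.348 mL/cmH2O.
τ = R × C = 17.524 × 0.05935 L/cmH2O = 1.04 s.
Fraction remaining = e^(−Te/τ) = e^(−2.03/1.04) = 0.142.
Trapped volume = 409.5 × 0.142 = 58.149 mL.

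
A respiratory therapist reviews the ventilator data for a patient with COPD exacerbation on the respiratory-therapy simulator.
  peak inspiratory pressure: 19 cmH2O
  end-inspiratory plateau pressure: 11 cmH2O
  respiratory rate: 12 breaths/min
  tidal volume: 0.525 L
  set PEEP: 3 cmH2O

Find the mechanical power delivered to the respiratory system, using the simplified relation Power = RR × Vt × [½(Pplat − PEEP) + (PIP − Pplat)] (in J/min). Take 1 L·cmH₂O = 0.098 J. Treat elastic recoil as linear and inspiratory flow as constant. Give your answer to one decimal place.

Per-breath work = Vt × [½(Pplat−PEEP) + (PIP−Pplat)] = 0.525 × [0.5×8.0 + 8.0] = 0.525 × 12.0 = 6.3 L·cmH2O.
Power = 12 × 6.3 = 75.6 L·cmH2O/min.
× 0.098 J/(L·cmH2O) → 7.409 J/min.

7.4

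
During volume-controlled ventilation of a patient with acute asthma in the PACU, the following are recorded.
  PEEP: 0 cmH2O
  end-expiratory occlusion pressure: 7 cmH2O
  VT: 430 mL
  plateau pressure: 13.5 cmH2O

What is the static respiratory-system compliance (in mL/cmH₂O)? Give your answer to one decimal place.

End-expiratory occlusion gives total PEEP = 7 cmH2O (intrinsic PEEP = 7 − 0 = 7). Use total PEEP for the elastic gradient.
Cstat = Vt / (Pplat − PEEPtotal) = 430 / (13.5 − 7) = 430 / 6.5 = 66.154 mL/cmH2O.

66.2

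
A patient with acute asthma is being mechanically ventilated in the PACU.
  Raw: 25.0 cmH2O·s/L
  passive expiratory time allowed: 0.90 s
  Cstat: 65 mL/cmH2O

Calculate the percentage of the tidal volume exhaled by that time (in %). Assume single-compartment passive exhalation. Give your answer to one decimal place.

τ = R × C = 25.0 × 65 mL/cmH2O = 25.0 × 0.065 L/cmH2O = 1.625 s.
Passive exhalation: V(t)/V₀ = e^(−t/τ) = e^(−0.90/1.625) = 0.5747.
Fraction exhaled = 1 − 0.5747 = 0.4253 → 42.53%.

42.5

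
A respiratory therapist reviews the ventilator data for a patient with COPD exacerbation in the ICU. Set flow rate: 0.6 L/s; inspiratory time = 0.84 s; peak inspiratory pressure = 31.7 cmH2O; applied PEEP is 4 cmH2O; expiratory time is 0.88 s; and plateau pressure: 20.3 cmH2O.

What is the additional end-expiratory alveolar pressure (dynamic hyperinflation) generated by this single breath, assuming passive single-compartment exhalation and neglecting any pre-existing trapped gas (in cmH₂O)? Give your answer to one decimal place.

3.6

Vt = flow × Ti = 0.6 L/s × 0.84 s × 1000 mL/L = 504.0 mL.
R = (PIP − Pplat)/V̇ = (31.7 − 20.3) / 0.6 = 11.4/0.6 = 19.0 cmH2O·s/L.
C = Vt/(Pplat − PEEP) = 504.0 / (20.3 − 4) = 504.0/16.3 = 30.92 mL/cmH2O.
τ = R × C = 19.0 × 0.03092 L/cmH2O = 0.5875 s.
Fraction remaining = e^(−Te/τ) = e^(−0.88/0.5875) = 0.2236; trapped volume = 504.0 × 0.2236 = 112.69 mL.
Additional alveolar pressure from trapping ≈ V_trapped / C = 112.69 / 30.92 = 3.645 cmH2O.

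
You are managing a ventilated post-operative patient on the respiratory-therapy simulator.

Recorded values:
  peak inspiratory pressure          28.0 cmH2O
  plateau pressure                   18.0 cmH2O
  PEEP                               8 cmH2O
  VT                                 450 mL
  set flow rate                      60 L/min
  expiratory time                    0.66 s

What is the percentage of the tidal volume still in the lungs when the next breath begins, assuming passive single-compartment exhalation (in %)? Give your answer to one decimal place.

23.1

Flow: 60 L/min ÷ 60 = 1 L/s.
R = (PIP − Pplat)/V̇ = (28.0 − 18.0) / 1 = 10.0/1 = 10.0 cmH2O·s/L.
C = Vt/(Pplat − PEEP) = 450.0 / (18.0 − 8) = 450.0/10.0 = 45.0 mL/cmH2O.
τ = R × C = 10.0 × 0.045 L/cmH2O = 0.45 s.
Fraction remaining at end-expiration = e^(−Te/τ) = e^(−0.66/0.45) = 0.2307 → 23.07%.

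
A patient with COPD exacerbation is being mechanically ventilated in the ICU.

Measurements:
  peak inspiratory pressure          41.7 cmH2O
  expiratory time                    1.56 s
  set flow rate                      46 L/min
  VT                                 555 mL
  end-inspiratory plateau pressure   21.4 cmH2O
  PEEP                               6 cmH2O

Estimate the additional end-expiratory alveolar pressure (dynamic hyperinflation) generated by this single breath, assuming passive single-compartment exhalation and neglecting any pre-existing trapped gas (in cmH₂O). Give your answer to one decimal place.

Flow: 46 L/min ÷ 60 = 0.7667 L/s.
R = (PIP − Pplat)/V̇ = (41.7 − 21.4) / 0.7667 = 20.3/0.7667 = 26.477 cmH2O·s/L.
C = Vt/(Pplat − PEEP) = 555.0 / (21.4 − 6) = 555.0/15.4 = 36.039 mL/cmH2O.
τ = R × C = 26.477 × 0.03604 L/cmH2O = 0.9542 s.
Fraction remaining = e^(−Te/τ) = e^(−1.56/0.9542) = 0.195; trapped volume = 555.0 × 0.195 = 108.23 mL.
Additional alveolar pressure from trapping ≈ V_trapped / C = 108.23 / 36.039 = 3.003 cmH2O.

3.0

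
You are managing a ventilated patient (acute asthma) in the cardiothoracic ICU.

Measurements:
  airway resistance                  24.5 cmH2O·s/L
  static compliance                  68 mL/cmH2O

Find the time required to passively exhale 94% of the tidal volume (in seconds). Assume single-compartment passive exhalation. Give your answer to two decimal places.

4.69

τ = R × C = 24.5 × 68 mL/cmH2O = 24.5 × 0.068 L/cmH2O = 1.666 s.
Exhaled fraction f = 1 − e^(−t/τ) → t = −τ·ln(1 − f) = −1.666·ln(0.06) = 4.687 s.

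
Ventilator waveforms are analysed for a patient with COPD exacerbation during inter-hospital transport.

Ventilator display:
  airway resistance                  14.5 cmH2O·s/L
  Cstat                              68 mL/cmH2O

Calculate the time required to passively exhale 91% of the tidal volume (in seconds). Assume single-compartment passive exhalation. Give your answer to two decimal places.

2.37

τ = R × C = 14.5 × 68 mL/cmH2O = 14.5 × 0.068 L/cmH2O = 0.986 s.
Exhaled fraction f = 1 − e^(−t/τ) → t = −τ·ln(1 − f) = −0.986·ln(0.09) = 2.374 s.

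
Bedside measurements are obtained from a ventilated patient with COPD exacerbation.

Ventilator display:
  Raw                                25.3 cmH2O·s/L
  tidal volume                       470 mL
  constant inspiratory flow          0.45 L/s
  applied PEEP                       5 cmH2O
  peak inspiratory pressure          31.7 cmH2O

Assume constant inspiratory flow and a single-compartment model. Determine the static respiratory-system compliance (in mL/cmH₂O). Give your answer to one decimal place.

30.7

Equation of motion (constant flow): PIP = Vt/C + R·V̇ + PEEP.
Vt/C = PIP − R·V̇ − PEEP = 31.7 − 25.3×0.45 − 5 = 31.7 − 11.385 − 5 = 15.315 cmH2O.
C = Vt / 15.315 = 470 / 15.315 = 30.689 mL/cmH2O.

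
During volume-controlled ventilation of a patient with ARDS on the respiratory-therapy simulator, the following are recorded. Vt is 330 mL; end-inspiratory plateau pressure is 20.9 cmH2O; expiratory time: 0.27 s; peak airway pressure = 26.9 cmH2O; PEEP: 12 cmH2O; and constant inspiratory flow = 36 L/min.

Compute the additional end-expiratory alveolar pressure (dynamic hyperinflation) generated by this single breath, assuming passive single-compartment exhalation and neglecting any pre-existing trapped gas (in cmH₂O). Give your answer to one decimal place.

Flow: 36 L/min ÷ 60 = 0.6 L/s.
R = (PIP − Pplat)/V̇ = (26.9 − 20.9) / 0.6 = 6.0/0.6 = 10.0 cmH2O·s/L.
C = Vt/(Pplat − PEEP) = 330.0 / (20.9 − 12) = 330.0/8.9 = 37.079 mL/cmH2O.
τ = R × C = 10.0 × 0.03708 L/cmH2O = 0.3708 s.
Fraction remaining = e^(−Te/τ) = e^(−0.27/0.3708) = 0.4828; trapped volume = 330.0 × 0.4828 = 159.32 mL.
Additional alveolar pressure from trapping ≈ V_trapped / C = 159.32 / 37.079 = 4.297 cmH2O.

4.3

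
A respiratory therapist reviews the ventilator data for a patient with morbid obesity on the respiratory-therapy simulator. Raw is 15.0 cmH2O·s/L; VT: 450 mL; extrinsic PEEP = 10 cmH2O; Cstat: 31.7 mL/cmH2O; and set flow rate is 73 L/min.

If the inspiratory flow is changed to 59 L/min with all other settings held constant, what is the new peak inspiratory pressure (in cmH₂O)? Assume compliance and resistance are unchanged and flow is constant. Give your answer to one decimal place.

38.9

Flow: 73 L/min ÷ 60 = 1.2167 L/s.
New flow: 59 L/min ÷ 60 = 0.9833 L/s.
PIP = Vt/C + R·V̇ + PEEP (constant-flow equation of motion).
Only the resistive term changes: ΔPIP = R × ΔV̇ = 15.0 × (0.9833 − 1.2167) = 15.0 × -0.2334 = -3.501 cmH2O.
Original PIP = 450/31.7 + 15.0×1.2167 + 10 = 42.446 cmH2O; new PIP = 42.446 + (-3.501) = 38.945 cmH2O.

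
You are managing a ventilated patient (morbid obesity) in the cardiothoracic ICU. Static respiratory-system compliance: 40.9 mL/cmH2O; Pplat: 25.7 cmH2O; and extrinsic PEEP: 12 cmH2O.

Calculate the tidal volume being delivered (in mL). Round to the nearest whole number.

560

Vt = Cstat × (Pplat − PEEP) = 40.9 × (25.7 − 12) = 40.9 × 13.7 = 560.33 mL.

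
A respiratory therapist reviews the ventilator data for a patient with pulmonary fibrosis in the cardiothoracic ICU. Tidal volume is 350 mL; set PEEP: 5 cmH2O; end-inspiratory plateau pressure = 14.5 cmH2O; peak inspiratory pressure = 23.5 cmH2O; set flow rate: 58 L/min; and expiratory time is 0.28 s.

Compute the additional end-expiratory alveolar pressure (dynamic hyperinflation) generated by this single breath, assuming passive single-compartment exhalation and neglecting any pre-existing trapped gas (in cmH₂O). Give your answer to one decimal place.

4.2

Flow: 58 L/min ÷ 60 = 0.9667 L/s.
R = (PIP − Pplat)/V̇ = (23.5 − 14.5) / 0.9667 = 9.0/0.9667 = 9.31 cmH2O·s/L.
C = Vt/(Pplat − PEEP) = 350.0 / (14.5 − 5) = 350.0/9.5 = 36.842 mL/cmH2O.
τ = R × C = 9.31 × 0.03684 L/cmH2O = 0.343 s.
Fraction remaining = e^(−Te/τ) = e^(−0.28/0.343) = 0.4421; trapped volume = 350.0 × 0.4421 = 154.74 mL.
Additional alveolar pressure from trapping ≈ V_trapped / C = 154.74 / 36.842 = 4.2 cmH2O.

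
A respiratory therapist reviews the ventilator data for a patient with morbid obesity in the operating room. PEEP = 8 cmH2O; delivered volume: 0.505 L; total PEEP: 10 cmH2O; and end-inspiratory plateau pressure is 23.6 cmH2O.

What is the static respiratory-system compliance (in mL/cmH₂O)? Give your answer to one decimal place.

End-expiratory occlusion gives total PEEP = 10 cmH2O (intrinsic PEEP = 10 − 8 = 2). Use total PEEP for the elastic gradient.
Cstat = Vt / (Pplat − PEEPtotal) = 505 / (23.6 − 10) = 505 / 13.6 = 37.132 mL/cmH2O.

37.1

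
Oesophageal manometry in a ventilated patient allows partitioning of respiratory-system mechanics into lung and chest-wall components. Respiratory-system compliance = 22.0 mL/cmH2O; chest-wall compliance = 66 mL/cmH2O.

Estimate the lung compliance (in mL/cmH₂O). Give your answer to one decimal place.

33.0

1/CL = 1/Crs − 1/Ccw.
1/CL = 1/22.0 − 1/66 = 0.0303.
CL = 33.003 mL/cmH2O.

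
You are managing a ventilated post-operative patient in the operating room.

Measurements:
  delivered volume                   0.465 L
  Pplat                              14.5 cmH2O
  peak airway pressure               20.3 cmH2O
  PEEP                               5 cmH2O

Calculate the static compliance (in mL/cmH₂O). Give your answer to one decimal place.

Cstat = Vt / (Pplat − PEEP) = 465 / (14.5 − 5) = 465 / 9.5 = 48.947 mL/cmH2O.

48.9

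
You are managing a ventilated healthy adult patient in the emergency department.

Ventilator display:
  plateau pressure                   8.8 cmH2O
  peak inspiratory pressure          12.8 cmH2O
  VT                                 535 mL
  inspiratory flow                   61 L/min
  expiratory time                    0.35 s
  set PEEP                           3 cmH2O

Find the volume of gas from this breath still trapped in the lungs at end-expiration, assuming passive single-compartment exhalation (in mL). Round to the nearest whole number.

204

Flow: 61 L/min ÷ 60 = 1.0167 L/s.
R = (PIP − Pplat)/V̇ = (12.8 − 8.8) / 1.0167 = 4.0/1.0167 = 3.934 cmH2O·s/L.
C = Vt/(Pplat − PEEP) = 535.0 / (8.8 − 3) = 535.0/5.8 = 92.241 mL/cmH2O.
τ = R × C = 3.934 × 0.09224 L/cmH2O = 0.3629 s.
Fraction remaining = e^(−Te/τ) = e^(−0.35/0.3629) = 0.3812.
Trapped volume = 535.0 × 0.3812 = 203.94 mL.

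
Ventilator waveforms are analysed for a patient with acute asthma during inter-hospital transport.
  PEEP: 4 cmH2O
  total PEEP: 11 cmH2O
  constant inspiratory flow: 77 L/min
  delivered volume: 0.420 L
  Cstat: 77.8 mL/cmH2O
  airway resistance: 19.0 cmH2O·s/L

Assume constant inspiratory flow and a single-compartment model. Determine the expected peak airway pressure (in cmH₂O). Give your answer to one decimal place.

Flow: 77 L/min ÷ 60 = 1.2833 L/s.
Total PEEP = 11 cmH2O (set 4 + intrinsic 7); this is the baseline alveolar pressure.
Equation of motion (constant flow): PIP = Vt/C + R·V̇ + PEEP.
PIP = 420/77.8 + 19.0×1.2833 + 11 = 5.398 + 24.383 + 11 = 40.781 cmH2O.

40.8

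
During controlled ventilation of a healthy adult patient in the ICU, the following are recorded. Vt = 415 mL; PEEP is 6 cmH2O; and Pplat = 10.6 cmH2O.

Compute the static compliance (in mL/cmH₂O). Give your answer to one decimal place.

Cstat = Vt / (Pplat − PEEP) = 415 / (10.6 − 6) = 415 / 4.6 = 90.217 mL/cmH2O.

90.2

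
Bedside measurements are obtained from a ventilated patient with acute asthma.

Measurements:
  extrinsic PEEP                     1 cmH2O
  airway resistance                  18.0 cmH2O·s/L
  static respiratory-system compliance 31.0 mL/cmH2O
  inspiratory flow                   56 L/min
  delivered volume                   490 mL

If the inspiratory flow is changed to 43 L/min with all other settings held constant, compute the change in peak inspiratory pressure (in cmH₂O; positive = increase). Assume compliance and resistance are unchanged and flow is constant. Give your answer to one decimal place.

-3.9

Flow: 56 L/min ÷ 60 = 0.9333 L/s.
New flow: 43 L/min ÷ 60 = 0.7167 L/s.
PIP = Vt/C + R·V̇ + PEEP (constant-flow equation of motion).
Only the resistive term changes: ΔPIP = R × ΔV̇ = 18.0 × (0.7167 − 0.9333) = 18.0 × -0.2166 = -3.899 cmH2O.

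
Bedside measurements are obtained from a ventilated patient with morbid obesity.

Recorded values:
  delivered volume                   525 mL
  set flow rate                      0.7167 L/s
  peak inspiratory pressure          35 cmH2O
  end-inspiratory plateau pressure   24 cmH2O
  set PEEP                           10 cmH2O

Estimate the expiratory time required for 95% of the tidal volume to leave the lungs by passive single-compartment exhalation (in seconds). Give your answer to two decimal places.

1.72

R = (PIP − Pplat)/V̇ = (35 − 24) / 0.7167 = 11.0/0.7167 = 15.348 cmH2O·s/L.
C = Vt/(Pplat − PEEP) = 525.0 / (24 − 10) = 525.0/14.0 = 37.5 mL/cmH2O.
τ = R × C = 15.348 × 0.0375 L/cmH2O = 0.5756 s.
t = −τ·ln(1 − 0.95) = −0.5756·ln(0.05) = 1.724 s.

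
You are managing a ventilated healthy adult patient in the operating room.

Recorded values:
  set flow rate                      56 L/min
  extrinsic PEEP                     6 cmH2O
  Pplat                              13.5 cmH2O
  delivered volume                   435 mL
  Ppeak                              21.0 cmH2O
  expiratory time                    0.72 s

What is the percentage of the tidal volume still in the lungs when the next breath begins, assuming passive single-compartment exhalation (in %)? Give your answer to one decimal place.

Flow: 56 L/min ÷ 60 = 0.9333 L/s.
R = (PIP − Pplat)/V̇ = (21.0 − 13.5) / 0.9333 = 7.5/0.9333 = 8.036 cmH2O·s/L.
C = Vt/(Pplat − PEEP) = 435.0 / (13.5 − 6) = 435.0/7.5 = 58.0 mL/cmH2O.
τ = R × C = 8.036 × 0.058 L/cmH2O = 0.4661 s.
Fraction remaining at end-expiration = e^(−Te/τ) = e^(−0.72/0.4661) = 0.2134 → 21.34%.

21.3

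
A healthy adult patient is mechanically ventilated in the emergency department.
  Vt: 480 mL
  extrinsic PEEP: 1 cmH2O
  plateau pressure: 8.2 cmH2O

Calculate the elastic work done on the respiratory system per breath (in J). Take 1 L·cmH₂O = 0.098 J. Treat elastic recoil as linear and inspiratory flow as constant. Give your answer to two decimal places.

Elastic work ≈ ½ × (Pplat − PEEP) × Vt = 0.5 × (8.2 − 1) × 0.480 L = 0.5 × 7.2 × 0.480 = 1.728 L·cmH2O.
× 0.098 J/(L·cmH2O) → 0.1693 J.

0.17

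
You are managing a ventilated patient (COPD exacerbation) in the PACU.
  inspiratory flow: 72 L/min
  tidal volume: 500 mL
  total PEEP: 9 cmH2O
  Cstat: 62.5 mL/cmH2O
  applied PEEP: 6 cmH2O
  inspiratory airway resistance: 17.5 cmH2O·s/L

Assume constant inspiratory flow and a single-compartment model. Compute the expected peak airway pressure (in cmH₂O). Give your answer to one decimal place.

Flow: 72 L/min ÷ 60 = 1.2 L/s.
Total PEEP = 9 cmH2O (set 6 + intrinsic 3); this is the baseline alveolar pressure.
Equation of motion (constant flow): PIP = Vt/C + R·V̇ + PEEP.
PIP = 500/62.5 + 17.5×1.2 + 9 = 8.0 + 21.0 + 9 = 38.0 cmH2O.

38.0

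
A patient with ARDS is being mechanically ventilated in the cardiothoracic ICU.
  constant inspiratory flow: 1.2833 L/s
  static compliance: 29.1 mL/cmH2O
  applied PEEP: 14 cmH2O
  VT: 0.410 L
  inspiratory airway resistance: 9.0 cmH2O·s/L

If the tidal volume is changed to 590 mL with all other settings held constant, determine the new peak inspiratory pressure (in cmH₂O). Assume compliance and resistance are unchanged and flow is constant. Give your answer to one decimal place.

45.8

PIP = Vt/C + R·V̇ + PEEP (constant-flow equation of motion).
Only the elastic term changes: ΔPIP = ΔVt / C = (590 − 410) / 29.1 = 6.186 cmH2O.
Original PIP = 410/29.1 + 9.0×1.2833 + 14 = 39.639 cmH2O; new PIP = 39.639 + (6.186) = 45.825 cmH2O.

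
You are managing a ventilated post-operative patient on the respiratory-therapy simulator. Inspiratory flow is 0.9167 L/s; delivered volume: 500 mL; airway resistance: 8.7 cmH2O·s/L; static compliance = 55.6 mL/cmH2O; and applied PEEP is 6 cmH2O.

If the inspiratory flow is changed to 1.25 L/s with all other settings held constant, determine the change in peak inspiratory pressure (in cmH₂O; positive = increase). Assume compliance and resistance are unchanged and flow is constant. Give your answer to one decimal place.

2.9

PIP = Vt/C + R·V̇ + PEEP (constant-flow equation of motion).
Only the resistive term changes: ΔPIP = R × ΔV̇ = 8.7 × (1.25 − 0.9167) = 8.7 × 0.3333 = 2.9 cmH2O.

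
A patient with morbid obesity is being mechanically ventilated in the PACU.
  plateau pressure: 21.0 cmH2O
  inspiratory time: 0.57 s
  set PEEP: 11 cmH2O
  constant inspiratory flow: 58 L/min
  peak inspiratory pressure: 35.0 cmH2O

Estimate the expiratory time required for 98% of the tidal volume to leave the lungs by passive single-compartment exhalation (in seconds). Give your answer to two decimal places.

3.12

Flow: 58 L/min ÷ 60 = 0.9667 L/s.
Vt = flow × Ti = 0.9667 L/s × 0.57 s × 1000 mL/L = 551.02 mL.
R = (PIP − Pplat)/V̇ = (35.0 − 21.0) / 0.9667 = 14.0/0.9667 = 14.482 cmH2O·s/L.
C = Vt/(Pplat − PEEP) = 551.02 / (21.0 − 11) = 551.02/10.0 = 55.102 mL/cmH2O.
τ = R × C = 14.482 × 0.0551 L/cmH2O = 0.798 s.
t = −τ·ln(1 − 0.98) = −0.798·ln(0.02) = 3.122 s.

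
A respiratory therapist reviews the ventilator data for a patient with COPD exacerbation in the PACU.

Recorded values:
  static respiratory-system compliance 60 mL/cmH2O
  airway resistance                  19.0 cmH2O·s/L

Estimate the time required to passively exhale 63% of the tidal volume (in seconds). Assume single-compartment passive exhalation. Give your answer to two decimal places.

1.13

τ = R × C = 19.0 × 60 mL/cmH2O = 19.0 × 0.060 L/cmH2O = 1.14 s.
Exhaled fraction f = 1 − e^(−t/τ) → t = −τ·ln(1 − f) = −1.14·ln(0.37) = 1.133 s.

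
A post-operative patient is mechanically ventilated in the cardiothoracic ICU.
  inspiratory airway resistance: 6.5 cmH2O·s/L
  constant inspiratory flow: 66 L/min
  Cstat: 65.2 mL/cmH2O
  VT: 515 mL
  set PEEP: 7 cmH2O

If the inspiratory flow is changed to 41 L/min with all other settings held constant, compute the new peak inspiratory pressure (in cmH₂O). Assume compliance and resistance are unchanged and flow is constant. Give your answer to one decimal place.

Flow: 66 L/min ÷ 60 = 1.1 L/s.
New flow: 41 L/min ÷ 60 = 0.6833 L/s.
PIP = Vt/C + R·V̇ + PEEP (constant-flow equation of motion).
Only the resistive term changes: ΔPIP = R × ΔV̇ = 6.5 × (0.6833 − 1.1) = 6.5 × -0.4167 = -2.709 cmH2O.
Original PIP = 515/65.2 + 6.5×1.1 + 7 = 22.049 cmH2O; new PIP = 22.049 + (-2.709) = 19.34 cmH2O.

19.3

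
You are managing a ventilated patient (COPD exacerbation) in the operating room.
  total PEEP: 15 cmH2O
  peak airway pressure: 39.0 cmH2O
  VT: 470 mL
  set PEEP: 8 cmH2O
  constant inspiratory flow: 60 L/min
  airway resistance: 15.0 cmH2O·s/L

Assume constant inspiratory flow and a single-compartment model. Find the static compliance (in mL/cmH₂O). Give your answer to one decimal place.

52.2

Flow: 60 L/min ÷ 60 = 1 L/s.
Total PEEP = 15 cmH2O (set 8 + intrinsic 7); this is the baseline alveolar pressure.
Equation of motion (constant flow): PIP = Vt/C + R·V̇ + PEEP.
Vt/C = PIP − R·V̇ − PEEP = 39.0 − 15.0×1 − 15 = 39.0 − 15.0 − 15 = 9.0 cmH2O.
C = Vt / 9.0 = 470 / 9.0 = 52.222 mL/cmH2O.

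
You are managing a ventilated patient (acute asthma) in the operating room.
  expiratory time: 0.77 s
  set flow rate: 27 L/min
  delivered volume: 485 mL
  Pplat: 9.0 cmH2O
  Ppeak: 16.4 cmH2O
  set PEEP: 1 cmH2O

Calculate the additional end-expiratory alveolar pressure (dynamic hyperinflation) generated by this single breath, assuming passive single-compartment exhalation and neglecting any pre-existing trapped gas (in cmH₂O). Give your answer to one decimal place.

3.7

Flow: 27 L/min ÷ 60 = 0.45 L/s.
R = (PIP − Pplat)/V̇ = (16.4 − 9.0) / 0.45 = 7.4/0.45 = 16.444 cmH2O·s/L.
C = Vt/(Pplat − PEEP) = 485.0 / (9.0 − 1) = 485.0/8.0 = 60.625 mL/cmH2O.
τ = R × C = 16.444 × 0.06063 L/cmH2O = 0.997 s.
Fraction remaining = e^(−Te/τ) = e^(−0.77/0.997) = 0.4619; trapped volume = 485.0 × 0.4619 = 224.02 mL.
Additional alveolar pressure from trapping ≈ V_trapped / C = 224.02 / 60.625 = 3.695 cmH2O.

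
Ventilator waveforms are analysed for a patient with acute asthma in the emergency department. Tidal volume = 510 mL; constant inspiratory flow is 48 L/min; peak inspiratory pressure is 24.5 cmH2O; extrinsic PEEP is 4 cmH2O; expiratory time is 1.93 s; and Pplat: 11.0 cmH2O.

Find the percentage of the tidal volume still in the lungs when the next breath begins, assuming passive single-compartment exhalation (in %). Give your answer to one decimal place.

Flow: 48 L/min ÷ 60 = 0.8 L/s.
R = (PIP − Pplat)/V̇ = (24.5 − 11.0) / 0.8 = 13.5/0.8 = 16.875 cmH2O·s/L.
C = Vt/(Pplat − PEEP) = 510.0 / (11.0 − 4) = 510.0/7.0 = 72.857 mL/cmH2O.
τ = R × C = 16.875 × 0.07286 L/cmH2O = 1.23 s.
Fraction remaining at end-expiration = e^(−Te/τ) = e^(−1.93/1.23) = 0.2082 → 20.82%.

20.8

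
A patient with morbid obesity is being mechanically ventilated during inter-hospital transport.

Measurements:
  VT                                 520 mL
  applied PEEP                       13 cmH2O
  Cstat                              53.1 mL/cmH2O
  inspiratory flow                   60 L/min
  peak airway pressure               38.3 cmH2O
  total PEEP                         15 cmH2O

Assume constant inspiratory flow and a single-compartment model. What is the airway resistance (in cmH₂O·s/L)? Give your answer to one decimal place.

Flow: 60 L/min ÷ 60 = 1 L/s.
Total PEEP = 15 cmH2O (set 13 + intrinsic 2); this is the baseline alveolar pressure.
Equation of motion (constant flow): PIP = Vt/C + R·V̇ + PEEP.
R·V̇ = PIP − Vt/C − PEEP = 38.3 − 520/53.1 − 15 = 38.3 − 9.793 − 15 = 13.507 cmH2O.
R = 13.507 / 1 = 13.507 cmH2O·s/L.

13.5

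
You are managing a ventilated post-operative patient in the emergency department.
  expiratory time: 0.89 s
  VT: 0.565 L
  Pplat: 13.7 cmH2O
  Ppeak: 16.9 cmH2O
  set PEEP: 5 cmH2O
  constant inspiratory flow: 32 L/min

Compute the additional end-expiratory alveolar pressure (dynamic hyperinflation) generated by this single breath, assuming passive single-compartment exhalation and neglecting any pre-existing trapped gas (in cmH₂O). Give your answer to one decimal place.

Flow: 32 L/min ÷ 60 = 0.5333 L/s.
R = (PIP − Pplat)/V̇ = (16.9 − 13.7) / 0.5333 = 3.2/0.5333 = 6.0 cmH2O·s/L.
C = Vt/(Pplat − PEEP) = 565.0 / (13.7 − 5) = 565.0/8.7 = 64.943 mL/cmH2O.
τ = R × C = 6.0 × 0.06494 L/cmH2O = 0.3896 s.
Fraction remaining = e^(−Te/τ) = e^(−0.89/0.3896) = 0.1018; trapped volume = 565.0 × 0.1018 = 57.517 mL.
Additional alveolar pressure from trapping ≈ V_trapped / C = 57.517 / 64.943 = 0.8857 cmH2O.

0.9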